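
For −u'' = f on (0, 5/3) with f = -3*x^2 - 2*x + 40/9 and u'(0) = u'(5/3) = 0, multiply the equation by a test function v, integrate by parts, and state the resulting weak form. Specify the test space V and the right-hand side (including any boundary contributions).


V = H^1(0, 5/3) (no boundary constraint on v; u is determined up to an additive constant); weak form: ∫_0^5/3 u'v' dx = ∫_0^5/3 (-3*x^2 - 2*x + 40/9) v dx for all v ∈ V.

Multiply both sides by a test function v and integrate from 0 to 5/3:
  ∫_0^5/3 −u''(x) v(x) dx = ∫_0^5/3 f(x) v(x) dx.
Integrate the LHS by parts once:
  ∫_0^5/3 −u'' v dx = −[u'(x) v(x)]_0^5/3 + ∫_0^5/3 u'(x) v'(x) dx.
Thus ∫_0^5/3 u'(x) v'(x) dx = ∫_0^5/3 f(x) v(x) dx + [u'(x) v(x)]_0^5/3.
Choose V so that boundary terms are either known or forced to vanish.
u has homogeneous Neumann: u'(0) = u'(5/3) = 0. So [u' v]_0^5/3 = 0·v(5/3) − 0·v(0) = 0 for any v; take V = H^1(0, 5/3).
Weak formulation: find u (satisfying any essential BC) such that ∫_0^5/3 u'(x) v'(x) dx = ∫_0^5/3 f v dx for all v ∈ V (homogeneous Neumann, so boundary terms vanish).
Substituting f(x) = -3*x^2 - 2*x + 40/9, the right-hand side is ∫_0^5/3 (-3*x^2 - 2*x + 40/9) v dx.
Compatibility check (pure Neumann): taking v ≡ 1 ∈ V gives 0 = ∫_0^5/3 f dx + (0) − (0), i.e. ∫_0^5/3 f dx must equal u'(0) − u'(5/3) = 0. Indeed ∫_0^5/3 (-3*x^2 - 2*x + 40/9) dx = 0, so the data are compatible. The solution is then unique only up to an additive constant (fix it e.g. by requiring ∫_0^5/3 u dx = 0).


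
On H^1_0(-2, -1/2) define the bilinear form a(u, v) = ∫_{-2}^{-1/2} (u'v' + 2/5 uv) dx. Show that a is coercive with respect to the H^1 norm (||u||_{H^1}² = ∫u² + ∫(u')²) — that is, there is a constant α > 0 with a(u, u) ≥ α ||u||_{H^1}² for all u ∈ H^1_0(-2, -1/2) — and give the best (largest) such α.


α = 2*(9 + 10*π^2)/(5*(9 + 4*π^2))

Coercivity of a(·,·) on H^1_0(-2, -1/2) means a(u, u) ≥ α ||u||_{H^1}² for every u ∈ H^1_0.
The interval has length L = 3/2, and Poincaré/coercivity depend only on L. Here a(u, u) = ∫(u')² + (2/5)·∫u².
Here 0 < c = 2/5 < 1. The condition a(u,u) ≥ α||u||_{H^1}² reads (1−α)∫(u')² ≥ (α−c)∫u². Any admissible α is ≤ 1 (rapidly oscillating u have ∫u²/∫(u')² → 0), and α = 1 would force 0 ≥ (1−c)∫u², impossible since c < 1; so 1−α > 0. By the sharp Poincaré inequality on H^1_0 of an interval of length L, ∫(u')² ≥ (π/L)²∫u² with equality for the first sine mode sin(π(x−x₀)/L) (x₀ the left endpoint), so the inequality holds for all u iff (1−α)(π/L)² ≥ α − c, i.e. α ≤ ((π/L)² + c)/((π/L)² + 1) = (1 + c(L/π)²)/(1 + (L/π)²). With (π/L)² = 4*π^2/9 and c = 2/5, the largest admissible constant is α = ((π/L)² + c)/((π/L)² + 1).
Simplifying, α = 2*(9 + 10*π^2)/(5*(9 + 4*π^2)).


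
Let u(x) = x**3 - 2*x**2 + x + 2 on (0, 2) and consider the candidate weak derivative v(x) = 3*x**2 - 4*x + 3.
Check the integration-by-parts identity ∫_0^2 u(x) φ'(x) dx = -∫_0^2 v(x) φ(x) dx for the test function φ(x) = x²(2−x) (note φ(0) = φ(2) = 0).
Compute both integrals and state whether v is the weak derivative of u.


LHS = -4/3, RHS = -4. No, v is not the weak derivative of u.

u(x) = x**3 - 2*x**2 + x + 2, classical derivative u'(x) = 3*x**2 - 4*x + 1.
φ(x) = x²(2−x), so φ'(x) = x*(4 - 3*x).
Note φ(0) = φ(2) = 0, so the boundary term u·φ vanishes.
LHS = ∫_0^2 u(x) φ'(x) dx = ∫_0^2 (-3*x^5 + 10*x^4 - 11*x^3 - 2*x^2 + 8*x) dx. Term by term:
  ∫_0^2 -3*x^5 dx = -32;  ∫_0^2 10*x^4 dx = 64;  ∫_0^2 -11*x^3 dx = -44;
  ∫_0^2 -2*x^2 dx = -16/3;  ∫_0^2 8*x dx = 16.
Sum: -32 + 64 − 44 − 16/3 + 16 = -4/3.
So LHS = -4/3.
∫_0^2 v(x) φ(x) dx = ∫_0^2 (-3*x^5 + 10*x^4 - 11*x^3 + 6*x^2) dx. Term by term:
  ∫_0^2 -3*x^5 dx = -32;  ∫_0^2 10*x^4 dx = 64;  ∫_0^2 -11*x^3 dx = -44;
  ∫_0^2 6*x^2 dx = 16.
Sum: -32 + 64 − 44 + 16 = 4.
So RHS = -∫_0^2 v(x) φ(x) dx = -4.
LHS − RHS = 8/3 ≠ 0, so the identity fails.
(For a valid weak derivative the identity must hold for EVERY test function, in particular this one. The failure shows v is NOT the weak derivative of u.)
Correct weak derivative would be u'(x) = 3*x**2 - 4*x + 1.


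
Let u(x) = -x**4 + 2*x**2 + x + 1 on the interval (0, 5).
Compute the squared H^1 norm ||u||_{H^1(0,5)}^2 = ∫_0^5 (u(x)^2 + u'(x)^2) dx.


||u||_{H^1}^2 = 20624255/63

The H^1 norm (squared) on an interval (0, L) is
  ||u||_{H^1}^2 = ∫_0^L u(x)^2 dx + ∫_0^L u'(x)^2 dx.
Compute u'(x) = -4*x**3 + 4*x + 1.
Then u(x)^2 = x**8 - 4*x**6 - 2*x**5 + 2*x**4 + 4*x**3 + 5*x**2 + 2*x + 1 and u'(x)^2 = 16*x**6 - 32*x**4 - 8*x**3 + 16*x**2 + 8*x + 1.
Integrate each monomial from 0 to 5 using ∫_0^5 c·x^n dx = c·5^(n+1)/(n+1):
  ∫_0^5 u(x)^2 dx = ∫_0^5 (x^8 - 4*x^6 - 2*x^5 + 2*x^4 + 4*x^3 + 5*x^2 + 2*x + 1) dx. Term by term:
    ∫_0^5 x^8 dx = 1953125/9;  ∫_0^5 -4*x^6 dx = -312500/7;  ∫_0^5 -2*x^5 dx = -15625/3;
    ∫_0^5 2*x^4 dx = 1250;  ∫_0^5 4*x^3 dx = 625;  ∫_0^5 5*x^2 dx = 625/3;
    ∫_0^5 2*x dx = 25;  ∫_0^5 1 dx = 5.
  Sum: 1953125/9 − 312500/7 − 15625/3 + 1250 + 625 + 625/3 + 25 + 5 = 10664390/63.
  ∫_0^5 u'(x)^2 dx = ∫_0^5 (16*x^6 - 32*x^4 - 8*x^3 + 16*x^2 + 8*x + 1) dx. Term by term:
    ∫_0^5 16*x^6 dx = 1250000/7;  ∫_0^5 -32*x^4 dx = -20000;  ∫_0^5 -8*x^3 dx = -1250;
    ∫_0^5 16*x^2 dx = 2000/3;  ∫_0^5 8*x dx = 100;  ∫_0^5 1 dx = 5.
  Sum: 1250000/7 − 20000 − 1250 + 2000/3 + 100 + 5 = 3319955/21.
Adding: ||u||_{H^1}^2 = 10664390/63 + 3319955/21 = 20624255/63.


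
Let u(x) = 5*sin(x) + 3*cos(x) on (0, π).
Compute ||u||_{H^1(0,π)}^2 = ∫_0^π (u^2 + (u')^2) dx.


||u||_{H^1(0,π)}^2 = 34*π

u'(x) = -3*sin(x) + 5*cos(x).
Expand u² and (u')² and integrate term by term on (0, π), using: for integers n ≥ 1, ∫_0^π sin²(nx) dx = ∫_0^π cos²(nx) dx = π/2; for n ≠ n', ∫_0^π sin(nx)sin(n'x) dx = ∫_0^π cos(nx)cos(n'x) dx = 0; and by product-to-sum, ∫_0^π sin(nx)cos(n'x) dx = ½∫_0^π [sin((n+n')x) + sin((n−n')x)] dx, which is 0 when n+n' is even and 2n/(n²−n'²) when n+n' is odd (it need not vanish on (0, π)).
  u² squared terms: (3)²·∫cos(x)² dx = 9·π/2 = 9*π/2;  (5)²·∫sin(x)² dx = 25·π/2 = 25*π/2.
  u² cross terms: 2·(3)·(5)·∫cos(x)·sin(x) dx = 30·(0) = 0.
  So ∫_0^π u² dx = 9*π/2 + 25*π/2 + 0 = 17*π.
  (u')² squared terms: (-3)²·∫sin(x)² dx = 9·π/2 = 9*π/2;  (5)²·∫cos(x)² dx = 25·π/2 = 25*π/2.
  (u')² cross terms: 2·(-3)·(5)·∫sin(x)·cos(x) dx = -30·(0) = 0.
  So ∫_0^π (u')² dx = 9*π/2 + 25*π/2 + 0 = 17*π.
||u||_{H^1}^2 = (17*π) + (17*π) = 34*π.


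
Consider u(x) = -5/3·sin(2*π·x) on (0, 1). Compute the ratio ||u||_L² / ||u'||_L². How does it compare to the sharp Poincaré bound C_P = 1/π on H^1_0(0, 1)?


||u||_L² / ||u'||_L² = 1/(2*π) < C_P = 1/π.

u(x) = -5/3·sin(2*π·x), so u'(x) = -10*π*cos(2*π*x)/3.
Writing u(x) = A·sin(kπx/L) with A = -5/3 and k = 2, use ∫_0^L sin²(kπx/L) dx = L/2 and ∫_0^L cos²(kπx/L) dx = L/2.
u² = 25/9·sin²(2*π·x) and (u')² = 100*π^2/9·cos²(2*π·x), and each of sin², cos² integrates to L/2 = 1/2 over (0, 1).
∫_0^1 u² dx = 25/18, so ||u||_L² = 5*sqrt(2)/6.
∫_0^1 (u')² dx = 50*π^2/9, so ||u'||_L² = 5*sqrt(2)*π/3.
Ratio ||u||_L² / ||u'||_L² = 1/(2*π).
Sharp Poincaré constant on H^1_0(0, 1) is C_P = L/π = 1/π, achieved by sin(π·x).
This is the k = 2 harmonic; the ratio L/(kπ) is strictly less than C_P = L/π, consistent with the sharp inequality ||u||_L² ≤ C_P ||u'||_L².


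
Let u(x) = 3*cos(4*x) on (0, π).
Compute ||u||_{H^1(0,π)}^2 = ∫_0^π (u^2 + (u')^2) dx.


||u||_{H^1(0,π)}^2 = 153*π/2

u'(x) = -12*sin(4*x).
Expand u² and (u')² and integrate term by term on (0, π), using: for integers n ≥ 1, ∫_0^π sin²(nx) dx = ∫_0^π cos²(nx) dx = π/2; for n ≠ n', ∫_0^π sin(nx)sin(n'x) dx = ∫_0^π cos(nx)cos(n'x) dx = 0; and by product-to-sum, ∫_0^π sin(nx)cos(n'x) dx = ½∫_0^π [sin((n+n')x) + sin((n−n')x)] dx, which is 0 when n+n' is even and 2n/(n²−n'²) when n+n' is odd (it need not vanish on (0, π)).
  u² squared terms: (3)²·∫cos(4x)² dx = 9·π/2 = 9*π/2.
  So ∫_0^π u² dx = 9*π/2.
  (u')² squared terms: (-12)²·∫sin(4x)² dx = 144·π/2 = 72*π.
  So ∫_0^π (u')² dx = 72*π.
||u||_{H^1}^2 = (9*π/2) + (72*π) = 153*π/2.


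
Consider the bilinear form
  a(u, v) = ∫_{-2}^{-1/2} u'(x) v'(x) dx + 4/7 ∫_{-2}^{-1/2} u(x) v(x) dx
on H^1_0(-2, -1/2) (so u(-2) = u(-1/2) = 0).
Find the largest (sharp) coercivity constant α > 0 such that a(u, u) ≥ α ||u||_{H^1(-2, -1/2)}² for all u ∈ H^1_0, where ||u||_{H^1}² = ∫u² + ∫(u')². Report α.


α = 4*(9 + 7*π^2)/(7*(9 + 4*π^2))

Coercivity of a(·,·) on H^1_0(-2, -1/2) means a(u, u) ≥ α ||u||_{H^1}² for every u ∈ H^1_0.
The interval has length L = 3/2, and Poincaré/coercivity depend only on L. Here a(u, u) = ∫(u')² + (4/7)·∫u².
Here 0 < c = 4/7 < 1. The condition a(u,u) ≥ α||u||_{H^1}² reads (1−α)∫(u')² ≥ (α−c)∫u². Any admissible α is ≤ 1 (rapidly oscillating u have ∫u²/∫(u')² → 0), and α = 1 would force 0 ≥ (1−c)∫u², impossible since c < 1; so 1−α > 0. By the sharp Poincaré inequality on H^1_0 of an interval of length L, ∫(u')² ≥ (π/L)²∫u² with equality for the first sine mode sin(π(x−x₀)/L) (x₀ the left endpoint), so the inequality holds for all u iff (1−α)(π/L)² ≥ α − c, i.e. α ≤ ((π/L)² + c)/((π/L)² + 1) = (1 + c(L/π)²)/(1 + (L/π)²). With (π/L)² = 4*π^2/9 and c = 4/7, the largest admissible constant is α = ((π/L)² + c)/((π/L)² + 1).
Simplifying, α = 4*(9 + 7*π^2)/(7*(9 + 4*π^2)).


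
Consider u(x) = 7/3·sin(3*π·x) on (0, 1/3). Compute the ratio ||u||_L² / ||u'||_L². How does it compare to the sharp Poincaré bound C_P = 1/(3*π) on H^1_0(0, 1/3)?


||u||_L² / ||u'||_L² = 1/(3*π) = C_P.

u(x) = 7/3·sin(3*π·x), so u'(x) = 7*π*cos(3*π*x).
Writing u(x) = A·sin(kπx/L) with A = 7/3 and k = 1, use ∫_0^L sin²(kπx/L) dx = L/2 and ∫_0^L cos²(kπx/L) dx = L/2.
u² = 49/9·sin²(3*π·x) and (u')² = 49*π^2·cos²(3*π·x), and each of sin², cos² integrates to L/2 = 1/6 over (0, 1/3).
∫_0^1/3 u² dx = 49/54, so ||u||_L² = 7*sqrt(6)/18.
∫_0^1/3 (u')² dx = 49*π^2/6, so ||u'||_L² = 7*sqrt(6)*π/6.
Ratio ||u||_L² / ||u'||_L² = 1/(3*π).
Sharp Poincaré constant on H^1_0(0, 1/3) is C_P = L/π = 1/(3*π), achieved by sin(3*π·x).
This is the k = 1 eigenfunction (up to amplitude), so the ratio equals the sharp Poincaré constant exactly.


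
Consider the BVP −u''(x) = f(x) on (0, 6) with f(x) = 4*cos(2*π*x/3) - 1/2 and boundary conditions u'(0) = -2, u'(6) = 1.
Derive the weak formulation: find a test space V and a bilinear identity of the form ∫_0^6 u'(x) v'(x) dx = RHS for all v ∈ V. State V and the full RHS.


V = H^1(0, 6) (v unrestricted at boundary; u is determined up to an additive constant); weak form: ∫_0^6 u'v' dx = ∫_0^6 (4*cos(2*π*x/3) - 1/2) v dx + v(6) + 2·v(0) for all v ∈ V.

Multiply both sides by a test function v and integrate from 0 to 6:
  ∫_0^6 −u''(x) v(x) dx = ∫_0^6 f(x) v(x) dx.
Integrate the LHS by parts once:
  ∫_0^6 −u'' v dx = −[u'(x) v(x)]_0^6 + ∫_0^6 u'(x) v'(x) dx.
Thus ∫_0^6 u'(x) v'(x) dx = ∫_0^6 f(x) v(x) dx + [u'(x) v(x)]_0^6.
Choose V so that boundary terms are either known or forced to vanish.
u has inhomogeneous Neumann u'(0) = -2, u'(6) = 1. [u' v]_0^6 = (1)·v(6) − (-2)·v(0) = v(6) + 2·v(0). Take V = H^1(0, 6); boundary term becomes part of RHS.
Weak formulation: find u (satisfying any essential BC) such that ∫_0^6 u'(x) v'(x) dx = ∫_0^6 f v dx + v(6) + 2·v(0) for all v ∈ V (Neumann data are natural BCs: they enter the RHS as boundary terms).
Substituting f(x) = 4*cos(2*π*x/3) - 1/2, the right-hand side is ∫_0^6 (4*cos(2*π*x/3) - 1/2) v dx + v(6) + 2·v(0).
Compatibility check (pure Neumann): taking v ≡ 1 ∈ V gives 0 = ∫_0^6 f dx + (1) − (-2), i.e. ∫_0^6 f dx must equal u'(0) − u'(6) = -3. Indeed ∫_0^6 (4*cos(2*π*x/3) - 1/2) dx = -3, so the data are compatible. The solution is then unique only up to an additive constant (fix it e.g. by requiring ∫_0^6 u dx = 0).


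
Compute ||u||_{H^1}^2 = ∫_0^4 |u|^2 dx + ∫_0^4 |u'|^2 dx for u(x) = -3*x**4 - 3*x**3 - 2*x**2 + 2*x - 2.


||u||_{H^1}^2 = 103086944/105

The H^1 norm (squared) on an interval (0, L) is
  ||u||_{H^1}^2 = ∫_0^L u(x)^2 dx + ∫_0^L u'(x)^2 dx.
Compute u'(x) = -12*x**3 - 9*x**2 - 4*x + 2.
Then u(x)^2 = 9*x**8 + 18*x**7 + 21*x**6 + 4*x**4 + 4*x**3 + 12*x**2 - 8*x + 4 and u'(x)^2 = 144*x**6 + 216*x**5 + 177*x**4 + 24*x**3 - 20*x**2 - 16*x + 4.
Integrate each monomial from 0 to 4 using ∫_0^4 c·x^n dx = c·4^(n+1)/(n+1):
  ∫_0^4 u(x)^2 dx = ∫_0^4 (9*x^8 + 18*x^7 + 21*x^6 + 4*x^4 + 4*x^3 + 12*x^2 - 8*x + 4) dx. Term by term:
    ∫_0^4 9*x^8 dx = 262144;  ∫_0^4 18*x^7 dx = 147456;  ∫_0^4 21*x^6 dx = 49152;
    ∫_0^4 4*x^4 dx = 4096/5;  ∫_0^4 4*x^3 dx = 256;  ∫_0^4 12*x^2 dx = 256;
    ∫_0^4 -8*x dx = -64;  ∫_0^4 4 dx = 16.
  Sum: 262144 + 147456 + 49152 + 4096/5 + 256 + 256 − 64 + 16 = 2300176/5.
  ∫_0^4 u'(x)^2 dx = ∫_0^4 (144*x^6 + 216*x^5 + 177*x^4 + 24*x^3 - 20*x^2 - 16*x + 4) dx. Term by term:
    ∫_0^4 144*x^6 dx = 2359296/7;  ∫_0^4 216*x^5 dx = 147456;  ∫_0^4 177*x^4 dx = 181248/5;
    ∫_0^4 24*x^3 dx = 1536;  ∫_0^4 -20*x^2 dx = -1280/3;  ∫_0^4 -16*x dx = -128;
    ∫_0^4 4 dx = 16.
  Sum: 2359296/7 + 147456 + 181248/5 + 1536 − 1280/3 − 128 + 16 = 54783248/105.
Adding: ||u||_{H^1}^2 = 2300176/5 + 54783248/105 = 103086944/105.


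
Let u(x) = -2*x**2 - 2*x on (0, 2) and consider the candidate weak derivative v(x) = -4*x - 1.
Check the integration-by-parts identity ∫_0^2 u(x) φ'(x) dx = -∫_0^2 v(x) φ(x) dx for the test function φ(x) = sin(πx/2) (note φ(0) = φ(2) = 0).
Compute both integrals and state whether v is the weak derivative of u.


LHS = 24/π, RHS = 20/π. No, v is not the weak derivative of u.

u(x) = -2*x**2 - 2*x, classical derivative u'(x) = -4*x - 2.
φ(x) = sin(πx/2), so φ'(x) = π*cos(π*x/2)/2.
Note φ(0) = φ(2) = 0, so the boundary term u·φ vanishes.
LHS = ∫_0^2 u(x) φ'(x) dx = ∫_0^2 (-π*x^2*cos(π*x/2) - π*x*cos(π*x/2)) dx. Term by term:
  ∫_0^2 -π*x*cos(π*x/2) dx = 8/π;  ∫_0^2 -π*x^2*cos(π*x/2) dx = 16/π.
Sum: 8/π + 16/π = 24/π.
So LHS = 24/π.
∫_0^2 v(x) φ(x) dx = ∫_0^2 (-4*x*sin(π*x/2) - sin(π*x/2)) dx. Term by term:
  ∫_0^2 -sin(π*x/2) dx = -4/π;  ∫_0^2 -4*x*sin(π*x/2) dx = -16/π.
Sum: -4/π − 16/π = -20/π.
So RHS = -∫_0^2 v(x) φ(x) dx = 20/π.
LHS − RHS = 4/π ≠ 0, so the identity fails.
(For a valid weak derivative the identity must hold for EVERY test function, in particular this one. The failure shows v is NOT the weak derivative of u.)
Correct weak derivative would be u'(x) = -4*x - 2.


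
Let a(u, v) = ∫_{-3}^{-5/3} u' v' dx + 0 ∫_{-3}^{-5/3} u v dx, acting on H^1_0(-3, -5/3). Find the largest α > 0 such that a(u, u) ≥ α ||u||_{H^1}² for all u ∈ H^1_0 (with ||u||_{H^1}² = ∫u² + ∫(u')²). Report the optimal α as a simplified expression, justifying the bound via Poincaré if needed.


α = 9*π^2/(16 + 9*π^2)

Coercivity of a(·,·) on H^1_0(-3, -5/3) means a(u, u) ≥ α ||u||_{H^1}² for every u ∈ H^1_0.
The interval has length L = 4/3, and Poincaré/coercivity depend only on L. Here a(u, u) = ∫(u')² + (0)·∫u².
Here c = 0, so a(u,u) = ∫(u')² alone. The condition a(u,u) ≥ α||u||_{H^1}² reads (1−α)∫(u')² ≥ (α−c)∫u². Any admissible α is ≤ 1 (rapidly oscillating u have ∫u²/∫(u')² → 0), and α = 1 would force 0 ≥ (1−c)∫u², impossible since c < 1; so 1−α > 0. By the sharp Poincaré inequality on H^1_0 of an interval of length L, ∫(u')² ≥ (π/L)²∫u² with equality for the first sine mode sin(π(x−x₀)/L) (x₀ the left endpoint), so the inequality holds for all u iff (1−α)(π/L)² ≥ α − c, i.e. α ≤ ((π/L)² + c)/((π/L)² + 1) = (1 + c(L/π)²)/(1 + (L/π)²). (Direct route, valid since c ≤ 0: Poincaré gives c∫u² ≥ c(L/π)²∫(u')², so a(u,u) ≥ (1 + c(L/π)²)∫(u')², while ||u||_{H^1}² ≤ (1 + (L/π)²)∫(u')²; dividing yields the same α.) With (π/L)² = 9*π^2/16 and c = 0, the largest admissible constant is α = ((π/L)² + c)/((π/L)² + 1).
Simplifying, α = 9*π^2/(16 + 9*π^2).


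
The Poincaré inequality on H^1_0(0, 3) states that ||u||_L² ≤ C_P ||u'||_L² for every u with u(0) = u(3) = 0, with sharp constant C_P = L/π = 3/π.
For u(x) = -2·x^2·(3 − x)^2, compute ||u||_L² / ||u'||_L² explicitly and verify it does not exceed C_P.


||u||_L² / ||u'||_L² = sqrt(3)/2 < C_P = 3/π.

u(x) = -2·x^2·(3 − x)^2, so u'(x) = 4*x*(x*(3 - x) - (x - 3)^2).
u(x) = -2·x^2·(3 − x)^2 vanishes at x = 0 and x = 3, so u ∈ H^1_0(0, 3). Differentiate via the product rule and integrate the resulting polynomials term by term.
  ∫_0^3 u² dx = ∫_0^3 (4*x^8 - 48*x^7 + 216*x^6 - 432*x^5 + 324*x^4) dx. Term by term:
    ∫_0^3 4*x^8 dx = 8748;  ∫_0^3 -48*x^7 dx = -39366;  ∫_0^3 216*x^6 dx = 472392/7;
    ∫_0^3 -432*x^5 dx = -52488;  ∫_0^3 324*x^4 dx = 78732/5.
  Sum: 8748 − 39366 + 472392/7 − 52488 + 78732/5 = 4374/35.
  ∫_0^3 (u')² dx = ∫_0^3 (64*x^6 - 576*x^5 + 1872*x^4 - 2592*x^3 + 1296*x^2) dx. Term by term:
    ∫_0^3 64*x^6 dx = 139968/7;  ∫_0^3 -576*x^5 dx = -69984;  ∫_0^3 1872*x^4 dx = 454896/5;
    ∫_0^3 -2592*x^3 dx = -52488;  ∫_0^3 1296*x^2 dx = 11664.
  Sum: 139968/7 − 69984 + 454896/5 − 52488 + 11664 = 5832/35.
∫_0^3 u² dx = 4374/35, so ||u||_L² = 27*sqrt(210)/35.
∫_0^3 (u')² dx = 5832/35, so ||u'||_L² = 54*sqrt(70)/35.
Ratio ||u||_L² / ||u'||_L² = sqrt(3)/2.
Sharp Poincaré constant on H^1_0(0, 3) is C_P = L/π = 3/π, achieved by sin(π/3·x).
A polynomial bump cannot attain the sharp Poincaré constant (only the first sine eigenfunction does), so the ratio is strictly less than C_P, consistent with ||u||_L² ≤ C_P ||u'||_L².


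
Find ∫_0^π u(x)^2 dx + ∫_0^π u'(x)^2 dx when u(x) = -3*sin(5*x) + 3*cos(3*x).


||u||_{H^1(0,π)}^2 = 162*π

u'(x) = -9*sin(3*x) - 15*cos(5*x).
Expand u² and (u')² and integrate term by term on (0, π), using: for integers n ≥ 1, ∫_0^π sin²(nx) dx = ∫_0^π cos²(nx) dx = π/2; for n ≠ n', ∫_0^π sin(nx)sin(n'x) dx = ∫_0^π cos(nx)cos(n'x) dx = 0; and by product-to-sum, ∫_0^π sin(nx)cos(n'x) dx = ½∫_0^π [sin((n+n')x) + sin((n−n')x)] dx, which is 0 when n+n' is even and 2n/(n²−n'²) when n+n' is odd (it need not vanish on (0, π)).
  u² squared terms: (-3)²·∫sin(5x)² dx = 9·π/2 = 9*π/2;  (3)²·∫cos(3x)² dx = 9·π/2 = 9*π/2.
  u² cross terms: 2·(-3)·(3)·∫sin(5x)·cos(3x) dx = -18·(0) = 0.
  So ∫_0^π u² dx = 9*π/2 + 9*π/2 + 0 = 9*π.
  (u')² squared terms: (-15)²·∫cos(5x)² dx = 225·π/2 = 225*π/2;  (-9)²·∫sin(3x)² dx = 81·π/2 = 81*π/2.
  (u')² cross terms: 2·(-15)·(-9)·∫cos(5x)·sin(3x) dx = 270·(0) = 0.
  So ∫_0^π (u')² dx = 225*π/2 + 81*π/2 + 0 = 153*π.
||u||_{H^1}^2 = (9*π) + (153*π) = 162*π.


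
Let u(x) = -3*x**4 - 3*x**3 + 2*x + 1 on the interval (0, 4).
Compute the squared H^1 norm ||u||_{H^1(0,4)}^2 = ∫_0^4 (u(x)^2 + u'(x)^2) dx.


||u||_{H^1}^2 = 96157652/105

The H^1 norm (squared) on an interval (0, L) is
  ||u||_{H^1}^2 = ∫_0^L u(x)^2 dx + ∫_0^L u'(x)^2 dx.
Compute u'(x) = -12*x**3 - 9*x**2 + 2.
Then u(x)^2 = 9*x**8 + 18*x**7 + 9*x**6 - 12*x**5 - 18*x**4 - 6*x**3 + 4*x**2 + 4*x + 1 and u'(x)^2 = 144*x**6 + 216*x**5 + 81*x**4 - 48*x**3 - 36*x**2 + 4.
Integrate each monomial from 0 to 4 using ∫_0^4 c·x^n dx = c·4^(n+1)/(n+1):
  ∫_0^4 u(x)^2 dx = ∫_0^4 (9*x^8 + 18*x^7 + 9*x^6 - 12*x^5 - 18*x^4 - 6*x^3 + 4*x^2 + 4*x + 1) dx. Term by term:
    ∫_0^4 9*x^8 dx = 262144;  ∫_0^4 18*x^7 dx = 147456;  ∫_0^4 9*x^6 dx = 147456/7;
    ∫_0^4 -12*x^5 dx = -8192;  ∫_0^4 -18*x^4 dx = -18432/5;  ∫_0^4 -6*x^3 dx = -384;
    ∫_0^4 4*x^2 dx = 256/3;  ∫_0^4 4*x dx = 32;  ∫_0^4 1 dx = 4.
  Sum: 262144 + 147456 + 147456/7 − 8192 − 18432/5 − 384 + 256/3 + 32 + 4 = 43945028/105.
  ∫_0^4 u'(x)^2 dx = ∫_0^4 (144*x^6 + 216*x^5 + 81*x^4 - 48*x^3 - 36*x^2 + 4) dx. Term by term:
    ∫_0^4 144*x^6 dx = 2359296/7;  ∫_0^4 216*x^5 dx = 147456;  ∫_0^4 81*x^4 dx = 82944/5;
    ∫_0^4 -48*x^3 dx = -3072;  ∫_0^4 -36*x^2 dx = -768;  ∫_0^4 4 dx = 16.
  Sum: 2359296/7 + 147456 + 82944/5 − 3072 − 768 + 16 = 17404208/35.
Adding: ||u||_{H^1}^2 = 43945028/105 + 17404208/35 = 96157652/105.


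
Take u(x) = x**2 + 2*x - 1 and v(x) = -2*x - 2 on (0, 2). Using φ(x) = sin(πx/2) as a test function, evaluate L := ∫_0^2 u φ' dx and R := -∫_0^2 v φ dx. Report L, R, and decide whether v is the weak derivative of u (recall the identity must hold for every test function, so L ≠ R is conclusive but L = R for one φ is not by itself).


LHS = -16/π, RHS = 16/π. No, v is not the weak derivative of u.

u(x) = x**2 + 2*x - 1, classical derivative u'(x) = 2*x + 2.
φ(x) = sin(πx/2), so φ'(x) = π*cos(π*x/2)/2.
Note φ(0) = φ(2) = 0, so the boundary term u·φ vanishes.
LHS = ∫_0^2 u(x) φ'(x) dx = ∫_0^2 (π*x^2*cos(π*x/2)/2 + π*x*cos(π*x/2) - π*cos(π*x/2)/2) dx. Term by term:
  ∫_0^2 -π*cos(π*x/2)/2 dx = 0;  ∫_0^2 π*x*cos(π*x/2) dx = -8/π;  ∫_0^2 π*x^2*cos(π*x/2)/2 dx = -8/π.
Sum: 0 − 8/π − 8/π = -16/π.
So LHS = -16/π.
∫_0^2 v(x) φ(x) dx = ∫_0^2 (-2*x*sin(π*x/2) - 2*sin(π*x/2)) dx. Term by term:
  ∫_0^2 -2*sin(π*x/2) dx = -8/π;  ∫_0^2 -2*x*sin(π*x/2) dx = -8/π.
Sum: -8/π − 8/π = -16/π.
So RHS = -∫_0^2 v(x) φ(x) dx = 16/π.
LHS − RHS = -32/π ≠ 0, so the identity fails.
(For a valid weak derivative the identity must hold for EVERY test function, in particular this one. The failure shows v is NOT the weak derivative of u.)
Correct weak derivative would be u'(x) = 2*x + 2.


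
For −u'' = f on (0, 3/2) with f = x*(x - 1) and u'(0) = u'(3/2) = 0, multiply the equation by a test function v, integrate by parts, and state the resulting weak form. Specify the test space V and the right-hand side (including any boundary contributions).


V = H^1(0, 3/2) (no boundary constraint on v; u is determined up to an additive constant); weak form: ∫_0^3/2 u'v' dx = ∫_0^3/2 (x*(x - 1)) v dx for all v ∈ V.

Multiply both sides by a test function v and integrate from 0 to 3/2:
  ∫_0^3/2 −u''(x) v(x) dx = ∫_0^3/2 f(x) v(x) dx.
Integrate the LHS by parts once:
  ∫_0^3/2 −u'' v dx = −[u'(x) v(x)]_0^3/2 + ∫_0^3/2 u'(x) v'(x) dx.
Thus ∫_0^3/2 u'(x) v'(x) dx = ∫_0^3/2 f(x) v(x) dx + [u'(x) v(x)]_0^3/2.
Choose V so that boundary terms are either known or forced to vanish.
u has homogeneous Neumann: u'(0) = u'(3/2) = 0. So [u' v]_0^3/2 = 0·v(3/2) − 0·v(0) = 0 for any v; take V = H^1(0, 3/2).
Weak formulation: find u (satisfying any essential BC) such that ∫_0^3/2 u'(x) v'(x) dx = ∫_0^3/2 f v dx for all v ∈ V (homogeneous Neumann, so boundary terms vanish).
Substituting f(x) = x*(x - 1), the right-hand side is ∫_0^3/2 (x*(x - 1)) v dx.
Compatibility check (pure Neumann): taking v ≡ 1 ∈ V gives 0 = ∫_0^3/2 f dx + (0) − (0), i.e. ∫_0^3/2 f dx must equal u'(0) − u'(3/2) = 0. Indeed ∫_0^3/2 (x*(x - 1)) dx = 0, so the data are compatible. The solution is then unique only up to an additive constant (fix it e.g. by requiring ∫_0^3/2 u dx = 0).


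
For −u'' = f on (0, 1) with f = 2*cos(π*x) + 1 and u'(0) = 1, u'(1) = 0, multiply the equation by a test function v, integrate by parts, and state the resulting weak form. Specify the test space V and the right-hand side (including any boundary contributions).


V = H^1(0, 1) (v unrestricted at boundary; u is determined up to an additive constant); weak form: ∫_0^1 u'v' dx = ∫_0^1 (2*cos(π*x) + 1) v dx − v(0) for all v ∈ V.

Multiply both sides by a test function v and integrate from 0 to 1:
  ∫_0^1 −u''(x) v(x) dx = ∫_0^1 f(x) v(x) dx.
Integrate the LHS by parts once:
  ∫_0^1 −u'' v dx = −[u'(x) v(x)]_0^1 + ∫_0^1 u'(x) v'(x) dx.
Thus ∫_0^1 u'(x) v'(x) dx = ∫_0^1 f(x) v(x) dx + [u'(x) v(x)]_0^1.
Choose V so that boundary terms are either known or forced to vanish.
u has inhomogeneous Neumann u'(0) = 1, u'(1) = 0. [u' v]_0^1 = (0)·v(1) − (1)·v(0) = − v(0). Take V = H^1(0, 1); boundary term becomes part of RHS.
Weak formulation: find u (satisfying any essential BC) such that ∫_0^1 u'(x) v'(x) dx = ∫_0^1 f v dx − v(0) for all v ∈ V (Neumann data are natural BCs: they enter the RHS as boundary terms).
Substituting f(x) = 2*cos(π*x) + 1, the right-hand side is ∫_0^1 (2*cos(π*x) + 1) v dx − v(0).
Compatibility check (pure Neumann): taking v ≡ 1 ∈ V gives 0 = ∫_0^1 f dx + (0) − (1), i.e. ∫_0^1 f dx must equal u'(0) − u'(1) = 1. Indeed ∫_0^1 (2*cos(π*x) + 1) dx = 1, so the data are compatible. The solution is then unique only up to an additive constant (fix it e.g. by requiring ∫_0^1 u dx = 0).


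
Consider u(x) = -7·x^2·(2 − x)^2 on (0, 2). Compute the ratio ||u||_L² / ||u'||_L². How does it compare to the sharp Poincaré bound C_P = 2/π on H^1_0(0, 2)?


||u||_L² / ||u'||_L² = sqrt(3)/3 < C_P = 2/π.

u(x) = -7·x^2·(2 − x)^2, so u'(x) = 28*x*(-x^2 + 3*x - 2).
u(x) = -7·x^2·(2 − x)^2 vanishes at x = 0 and x = 2, so u ∈ H^1_0(0, 2). Differentiate via the product rule and integrate the resulting polynomials term by term.
  ∫_0^2 u² dx = ∫_0^2 (49*x^8 - 392*x^7 + 1176*x^6 - 1568*x^5 + 784*x^4) dx. Term by term:
    ∫_0^2 49*x^8 dx = 25088/9;  ∫_0^2 -392*x^7 dx = -12544;  ∫_0^2 1176*x^6 dx = 21504;
    ∫_0^2 -1568*x^5 dx = -50176/3;  ∫_0^2 784*x^4 dx = 25088/5.
  Sum: 25088/9 − 12544 + 21504 − 50176/3 + 25088/5 = 1792/45.
  ∫_0^2 (u')² dx = ∫_0^2 (784*x^6 - 4704*x^5 + 10192*x^4 - 9408*x^3 + 3136*x^2) dx. Term by term:
    ∫_0^2 784*x^6 dx = 14336;  ∫_0^2 -4704*x^5 dx = -50176;  ∫_0^2 10192*x^4 dx = 326144/5;
    ∫_0^2 -9408*x^3 dx = -37632;  ∫_0^2 3136*x^2 dx = 25088/3.
  Sum: 14336 − 50176 + 326144/5 − 37632 + 25088/3 = 1792/15.
∫_0^2 u² dx = 1792/45, so ||u||_L² = 16*sqrt(35)/15.
∫_0^2 (u')² dx = 1792/15, so ||u'||_L² = 16*sqrt(105)/15.
Ratio ||u||_L² / ||u'||_L² = sqrt(3)/3.
Sharp Poincaré constant on H^1_0(0, 2) is C_P = L/π = 2/π, achieved by sin(π/2·x).
A polynomial bump cannot attain the sharp Poincaré constant (only the first sine eigenfunction does), so the ratio is strictly less than C_P, consistent with ||u||_L² ≤ C_P ||u'||_L².


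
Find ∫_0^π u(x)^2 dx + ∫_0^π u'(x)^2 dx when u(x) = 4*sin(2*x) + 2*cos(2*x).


||u||_{H^1(0,π)}^2 = 50*π

u'(x) = -4*sin(2*x) + 8*cos(2*x).
Expand u² and (u')² and integrate term by term on (0, π), using: for integers n ≥ 1, ∫_0^π sin²(nx) dx = ∫_0^π cos²(nx) dx = π/2; for n ≠ n', ∫_0^π sin(nx)sin(n'x) dx = ∫_0^π cos(nx)cos(n'x) dx = 0; and by product-to-sum, ∫_0^π sin(nx)cos(n'x) dx = ½∫_0^π [sin((n+n')x) + sin((n−n')x)] dx, which is 0 when n+n' is even and 2n/(n²−n'²) when n+n' is odd (it need not vanish on (0, π)).
  u² squared terms: (2)²·∫cos(2x)² dx = 4·π/2 = 2*π;  (4)²·∫sin(2x)² dx = 16·π/2 = 8*π.
  u² cross terms: 2·(2)·(4)·∫cos(2x)·sin(2x) dx = 16·(0) = 0.
  So ∫_0^π u² dx = 2*π + 8*π + 0 = 10*π.
  (u')² squared terms: (-4)²·∫sin(2x)² dx = 16·π/2 = 8*π;  (8)²·∫cos(2x)² dx = 64·π/2 = 32*π.
  (u')² cross terms: 2·(-4)·(8)·∫sin(2x)·cos(2x) dx = -64·(0) = 0.
  So ∫_0^π (u')² dx = 8*π + 32*π + 0 = 40*π.
||u||_{H^1}^2 = (10*π) + (40*π) = 50*π.


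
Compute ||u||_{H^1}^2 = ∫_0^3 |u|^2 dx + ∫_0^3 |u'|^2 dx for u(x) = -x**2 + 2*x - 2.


||u||_{H^1}^2 = 138/5

The H^1 norm (squared) on an interval (0, L) is
  ||u||_{H^1}^2 = ∫_0^L u(x)^2 dx + ∫_0^L u'(x)^2 dx.
Compute u'(x) = 2 - 2*x.
Then u(x)^2 = x**4 - 4*x**3 + 8*x**2 - 8*x + 4 and u'(x)^2 = 4*x**2 - 8*x + 4.
Integrate each monomial from 0 to 3 using ∫_0^3 c·x^n dx = c·3^(n+1)/(n+1):
  ∫_0^3 u(x)^2 dx = ∫_0^3 (x^4 - 4*x^3 + 8*x^2 - 8*x + 4) dx. Term by term:
    ∫_0^3 x^4 dx = 243/5;  ∫_0^3 -4*x^3 dx = -81;  ∫_0^3 8*x^2 dx = 72;
    ∫_0^3 -8*x dx = -36;  ∫_0^3 4 dx = 12.
  Sum: 243/5 − 81 + 72 − 36 + 12 = 78/5.
  ∫_0^3 u'(x)^2 dx = ∫_0^3 (4*x^2 - 8*x + 4) dx. Term by term:
    ∫_0^3 4*x^2 dx = 36;  ∫_0^3 -8*x dx = -36;  ∫_0^3 4 dx = 12.
  Sum: 36 − 36 + 12 = 12.
Adding: ||u||_{H^1}^2 = 78/5 + 12 = 138/5.


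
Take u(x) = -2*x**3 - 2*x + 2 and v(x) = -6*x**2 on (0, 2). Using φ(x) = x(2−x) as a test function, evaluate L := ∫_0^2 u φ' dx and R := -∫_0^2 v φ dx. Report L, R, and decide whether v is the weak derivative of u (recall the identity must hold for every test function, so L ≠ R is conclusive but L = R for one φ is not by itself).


LHS = 184/15, RHS = 48/5. No, v is not the weak derivative of u.

u(x) = -2*x**3 - 2*x + 2, classical derivative u'(x) = -6*x**2 - 2.
φ(x) = x(2−x), so φ'(x) = 2 - 2*x.
Note φ(0) = φ(2) = 0, so the boundary term u·φ vanishes.
LHS = ∫_0^2 u(x) φ'(x) dx = ∫_0^2 (4*x^4 - 4*x^3 + 4*x^2 - 8*x + 4) dx. Term by term:
  ∫_0^2 4*x^4 dx = 128/5;  ∫_0^2 -4*x^3 dx = -16;  ∫_0^2 4*x^2 dx = 32/3;
  ∫_0^2 -8*x dx = -16;  ∫_0^2 4 dx = 8.
Sum: 128/5 − 16 + 32/3 − 16 + 8 = 184/15.
So LHS = 184/15.
∫_0^2 v(x) φ(x) dx = ∫_0^2 (6*x^4 - 12*x^3) dx. Term by term:
  ∫_0^2 6*x^4 dx = 192/5;  ∫_0^2 -12*x^3 dx = -48.
Sum: 192/5 − 48 = -48/5.
So RHS = -∫_0^2 v(x) φ(x) dx = 48/5.
LHS − RHS = 8/3 ≠ 0, so the identity fails.
(For a valid weak derivative the identity must hold for EVERY test function, in particular this one. The failure shows v is NOT the weak derivative of u.)
Correct weak derivative would be u'(x) = -6*x**2 - 2.


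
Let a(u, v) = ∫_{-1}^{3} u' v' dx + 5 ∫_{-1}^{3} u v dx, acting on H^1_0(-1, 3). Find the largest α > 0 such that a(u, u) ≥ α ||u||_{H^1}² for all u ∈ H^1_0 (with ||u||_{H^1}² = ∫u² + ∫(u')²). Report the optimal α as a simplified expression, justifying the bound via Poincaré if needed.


α = 1

Coercivity of a(·,·) on H^1_0(-1, 3) means a(u, u) ≥ α ||u||_{H^1}² for every u ∈ H^1_0.
The interval has length L = 4, and Poincaré/coercivity depend only on L. Here a(u, u) = ∫(u')² + (5)·∫u².
Here c = 5 ≥ 1, so a(u,u) = ∫(u')² + c∫u² ≥ ∫(u')² + ∫u² = ||u||_{H^1}², i.e. α = 1 works. No larger α is possible: a(u,u) ≥ α||u||_{H^1}² means (1−α)∫(u')² ≥ (α−c)∫u², and for the modes u_n = sin(nπ(x−x₀)/L) (x₀ the left endpoint) one has ∫u_n²/∫(u_n')² = (L/(nπ))² → 0, so a(u_n,u_n)/||u_n||_{H^1}² → 1. Hence the optimal constant is α = 1.
Therefore α = 1.


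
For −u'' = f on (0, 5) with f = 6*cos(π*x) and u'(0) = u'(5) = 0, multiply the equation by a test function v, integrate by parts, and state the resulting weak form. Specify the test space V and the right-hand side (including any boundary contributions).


V = H^1(0, 5) (no boundary constraint on v; u is determined up to an additive constant); weak form: ∫_0^5 u'v' dx = ∫_0^5 (6*cos(π*x)) v dx for all v ∈ V.

Multiply both sides by a test function v and integrate from 0 to 5:
  ∫_0^5 −u''(x) v(x) dx = ∫_0^5 f(x) v(x) dx.
Integrate the LHS by parts once:
  ∫_0^5 −u'' v dx = −[u'(x) v(x)]_0^5 + ∫_0^5 u'(x) v'(x) dx.
Thus ∫_0^5 u'(x) v'(x) dx = ∫_0^5 f(x) v(x) dx + [u'(x) v(x)]_0^5.
Choose V so that boundary terms are either known or forced to vanish.
u has homogeneous Neumann: u'(0) = u'(5) = 0. So [u' v]_0^5 = 0·v(5) − 0·v(0) = 0 for any v; take V = H^1(0, 5).
Weak formulation: find u (satisfying any essential BC) such that ∫_0^5 u'(x) v'(x) dx = ∫_0^5 f v dx for all v ∈ V (homogeneous Neumann, so boundary terms vanish).
Substituting f(x) = 6*cos(π*x), the right-hand side is ∫_0^5 (6*cos(π*x)) v dx.
Compatibility check (pure Neumann): taking v ≡ 1 ∈ V gives 0 = ∫_0^5 f dx + (0) − (0), i.e. ∫_0^5 f dx must equal u'(0) − u'(5) = 0. Indeed ∫_0^5 (6*cos(π*x)) dx = 0, so the data are compatible. The solution is then unique only up to an additive constant (fix it e.g. by requiring ∫_0^5 u dx = 0).


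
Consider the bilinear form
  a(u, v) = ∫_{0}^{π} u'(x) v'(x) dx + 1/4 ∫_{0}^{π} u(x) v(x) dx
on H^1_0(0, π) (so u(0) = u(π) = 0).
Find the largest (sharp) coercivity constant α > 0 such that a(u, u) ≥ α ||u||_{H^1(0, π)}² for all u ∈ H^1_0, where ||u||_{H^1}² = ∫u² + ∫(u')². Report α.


α = 5/8

Coercivity of a(·,·) on H^1_0(0, π) means a(u, u) ≥ α ||u||_{H^1}² for every u ∈ H^1_0.
The interval has length L = π, and Poincaré/coercivity depend only on L. Here a(u, u) = ∫(u')² + (1/4)·∫u².
Here 0 < c = 1/4 < 1. The condition a(u,u) ≥ α||u||_{H^1}² reads (1−α)∫(u')² ≥ (α−c)∫u². Any admissible α is ≤ 1 (rapidly oscillating u have ∫u²/∫(u')² → 0), and α = 1 would force 0 ≥ (1−c)∫u², impossible since c < 1; so 1−α > 0. By the sharp Poincaré inequality on H^1_0 of an interval of length L, ∫(u')² ≥ (π/L)²∫u² with equality for the first sine mode sin(π(x−x₀)/L) (x₀ the left endpoint), so the inequality holds for all u iff (1−α)(π/L)² ≥ α − c, i.e. α ≤ ((π/L)² + c)/((π/L)² + 1) = (1 + c(L/π)²)/(1 + (L/π)²). With (π/L)² = 1 and c = 1/4, the largest admissible constant is α = ((π/L)² + c)/((π/L)² + 1).
Simplifying, α = 5/8.


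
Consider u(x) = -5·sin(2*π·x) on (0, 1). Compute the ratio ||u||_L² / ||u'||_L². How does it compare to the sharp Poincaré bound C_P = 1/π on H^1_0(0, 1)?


||u||_L² / ||u'||_L² = 1/(2*π) < C_P = 1/π.

u(x) = -5·sin(2*π·x), so u'(x) = -10*π*cos(2*π*x).
Writing u(x) = A·sin(kπx/L) with A = -5 and k = 2, use ∫_0^L sin²(kπx/L) dx = L/2 and ∫_0^L cos²(kπx/L) dx = L/2.
u² = 25·sin²(2*π·x) and (u')² = 100*π^2·cos²(2*π·x), and each of sin², cos² integrates to L/2 = 1/2 over (0, 1).
∫_0^1 u² dx = 25/2, so ||u||_L² = 5*sqrt(2)/2.
∫_0^1 (u')² dx = 50*π^2, so ||u'||_L² = 5*sqrt(2)*π.
Ratio ||u||_L² / ||u'||_L² = 1/(2*π).
Sharp Poincaré constant on H^1_0(0, 1) is C_P = L/π = 1/π, achieved by sin(π·x).
This is the k = 2 harmonic; the ratio L/(kπ) is strictly less than C_P = L/π, consistent with the sharp inequality ||u||_L² ≤ C_P ||u'||_L².


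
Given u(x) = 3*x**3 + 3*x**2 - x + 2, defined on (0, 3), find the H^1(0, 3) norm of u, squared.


||u||_{H^1}^2 = 812823/70

The H^1 norm (squared) on an interval (0, L) is
  ||u||_{H^1}^2 = ∫_0^L u(x)^2 dx + ∫_0^L u'(x)^2 dx.
Compute u'(x) = 9*x**2 + 6*x - 1.
Then u(x)^2 = 9*x**6 + 18*x**5 + 3*x**4 + 6*x**3 + 13*x**2 - 4*x + 4 and u'(x)^2 = 81*x**4 + 108*x**3 + 18*x**2 - 12*x + 1.
Integrate each monomial from 0 to 3 using ∫_0^3 c·x^n dx = c·3^(n+1)/(n+1):
  ∫_0^3 u(x)^2 dx = ∫_0^3 (9*x^6 + 18*x^5 + 3*x^4 + 6*x^3 + 13*x^2 - 4*x + 4) dx. Term by term:
    ∫_0^3 9*x^6 dx = 19683/7;  ∫_0^3 18*x^5 dx = 2187;  ∫_0^3 3*x^4 dx = 729/5;
    ∫_0^3 6*x^3 dx = 243/2;  ∫_0^3 13*x^2 dx = 117;  ∫_0^3 -4*x dx = -18;
    ∫_0^3 4 dx = 12.
  Sum: 19683/7 + 2187 + 729/5 + 243/2 + 117 − 18 + 12 = 376401/70.
  ∫_0^3 u'(x)^2 dx = ∫_0^3 (81*x^4 + 108*x^3 + 18*x^2 - 12*x + 1) dx. Term by term:
    ∫_0^3 81*x^4 dx = 19683/5;  ∫_0^3 108*x^3 dx = 2187;  ∫_0^3 18*x^2 dx = 162;
    ∫_0^3 -12*x dx = -54;  ∫_0^3 1 dx = 3.
  Sum: 19683/5 + 2187 + 162 − 54 + 3 = 31173/5.
Adding: ||u||_{H^1}^2 = 376401/70 + 31173/5 = 812823/70.


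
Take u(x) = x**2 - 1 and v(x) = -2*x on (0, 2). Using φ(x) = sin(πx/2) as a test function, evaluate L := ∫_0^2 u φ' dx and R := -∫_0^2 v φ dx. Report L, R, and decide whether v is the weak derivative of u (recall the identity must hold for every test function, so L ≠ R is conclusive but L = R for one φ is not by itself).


LHS = -8/π, RHS = 8/π. No, v is not the weak derivative of u.

u(x) = x**2 - 1, classical derivative u'(x) = 2*x.
φ(x) = sin(πx/2), so φ'(x) = π*cos(π*x/2)/2.
Note φ(0) = φ(2) = 0, so the boundary term u·φ vanishes.
LHS = ∫_0^2 u(x) φ'(x) dx = ∫_0^2 (π*x^2*cos(π*x/2)/2 - π*cos(π*x/2)/2) dx. Term by term:
  ∫_0^2 -π*cos(π*x/2)/2 dx = 0;  ∫_0^2 π*x^2*cos(π*x/2)/2 dx = -8/π.
Sum: 0 − 8/π = -8/π.
So LHS = -8/π.
∫_0^2 v(x) φ(x) dx = ∫_0^2 (-2*x*sin(π*x/2)) dx. Term by term:
  ∫_0^2 -2*x*sin(π*x/2) dx = -8/π.
So RHS = -∫_0^2 v(x) φ(x) dx = 8/π.
LHS − RHS = -16/π ≠ 0, so the identity fails.
(For a valid weak derivative the identity must hold for EVERY test function, in particular this one. The failure shows v is NOT the weak derivative of u.)
Correct weak derivative would be u'(x) = 2*x.


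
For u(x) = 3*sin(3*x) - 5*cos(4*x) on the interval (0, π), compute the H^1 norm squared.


||u||_{H^1(0,π)}^2 = 3060/7 + 515*π/2

u'(x) = 20*sin(4*x) + 9*cos(3*x).
Expand u² and (u')² and integrate term by term on (0, π), using: for integers n ≥ 1, ∫_0^π sin²(nx) dx = ∫_0^π cos²(nx) dx = π/2; for n ≠ n', ∫_0^π sin(nx)sin(n'x) dx = ∫_0^π cos(nx)cos(n'x) dx = 0; and by product-to-sum, ∫_0^π sin(nx)cos(n'x) dx = ½∫_0^π [sin((n+n')x) + sin((n−n')x)] dx, which is 0 when n+n' is even and 2n/(n²−n'²) when n+n' is odd (it need not vanish on (0, π)).
  u² squared terms: (-5)²·∫cos(4x)² dx = 25·π/2 = 25*π/2;  (3)²·∫sin(3x)² dx = 9·π/2 = 9*π/2.
  u² cross terms: 2·(-5)·(3)·∫cos(4x)·sin(3x) dx = -30·(-6/7) = 180/7.
  So ∫_0^π u² dx = 25*π/2 + 9*π/2 + 180/7 = 180/7 + 17*π.
  (u')² squared terms: (9)²·∫cos(3x)² dx = 81·π/2 = 81*π/2;  (20)²·∫sin(4x)² dx = 400·π/2 = 200*π.
  (u')² cross terms: 2·(9)·(20)·∫cos(3x)·sin(4x) dx = 360·(8/7) = 2880/7.
  So ∫_0^π (u')² dx = 81*π/2 + 200*π + 2880/7 = 2880/7 + 481*π/2.
||u||_{H^1}^2 = (180/7 + 17*π) + (2880/7 + 481*π/2) = 3060/7 + 515*π/2.


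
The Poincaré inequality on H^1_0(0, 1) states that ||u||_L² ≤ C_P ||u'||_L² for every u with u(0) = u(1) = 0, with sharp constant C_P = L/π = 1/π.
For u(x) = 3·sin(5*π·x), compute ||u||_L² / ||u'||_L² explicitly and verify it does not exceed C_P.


||u||_L² / ||u'||_L² = 1/(5*π) < C_P = 1/π.

u(x) = 3·sin(5*π·x), so u'(x) = 15*π*cos(5*π*x).
Writing u(x) = A·sin(kπx/L) with A = 3 and k = 5, use ∫_0^L sin²(kπx/L) dx = L/2 and ∫_0^L cos²(kπx/L) dx = L/2.
u² = 9·sin²(5*π·x) and (u')² = 225*π^2·cos²(5*π·x), and each of sin², cos² integrates to L/2 = 1/2 over (0, 1).
∫_0^1 u² dx = 9/2, so ||u||_L² = 3*sqrt(2)/2.
∫_0^1 (u')² dx = 225*π^2/2, so ||u'||_L² = 15*sqrt(2)*π/2.
Ratio ||u||_L² / ||u'||_L² = 1/(5*π).
Sharp Poincaré constant on H^1_0(0, 1) is C_P = L/π = 1/π, achieved by sin(π·x).
This is the k = 5 harmonic; the ratio L/(kπ) is strictly less than C_P = L/π, consistent with the sharp inequality ||u||_L² ≤ C_P ||u'||_L².


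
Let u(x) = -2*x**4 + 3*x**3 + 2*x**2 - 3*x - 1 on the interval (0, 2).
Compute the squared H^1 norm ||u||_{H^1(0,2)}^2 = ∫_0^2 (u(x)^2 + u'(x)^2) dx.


||u||_{H^1}^2 = 31792/315

The H^1 norm (squared) on an interval (0, L) is
  ||u||_{H^1}^2 = ∫_0^L u(x)^2 dx + ∫_0^L u'(x)^2 dx.
Compute u'(x) = -8*x**3 + 9*x**2 + 4*x - 3.
Then u(x)^2 = 4*x**8 - 12*x**7 + x**6 + 24*x**5 - 10*x**4 - 18*x**3 + 5*x**2 + 6*x + 1 and u'(x)^2 = 64*x**6 - 144*x**5 + 17*x**4 + 120*x**3 - 38*x**2 - 24*x + 9.
Integrate each monomial from 0 to 2 using ∫_0^2 c·x^n dx = c·2^(n+1)/(n+1):
  ∫_0^2 u(x)^2 dx = ∫_0^2 (4*x^8 - 12*x^7 + x^6 + 24*x^5 - 10*x^4 - 18*x^3 + 5*x^2 + 6*x + 1) dx. Term by term:
    ∫_0^2 4*x^8 dx = 2048/9;  ∫_0^2 -12*x^7 dx = -384;  ∫_0^2 x^6 dx = 128/7;
    ∫_0^2 24*x^5 dx = 256;  ∫_0^2 -10*x^4 dx = -64;  ∫_0^2 -18*x^3 dx = -72;
    ∫_0^2 5*x^2 dx = 40/3;  ∫_0^2 6*x dx = 12;  ∫_0^2 1 dx = 2.
  Sum: 2048/9 − 384 + 128/7 + 256 − 64 − 72 + 40/3 + 12 + 2 = 578/63.
  ∫_0^2 u'(x)^2 dx = ∫_0^2 (64*x^6 - 144*x^5 + 17*x^4 + 120*x^3 - 38*x^2 - 24*x + 9) dx. Term by term:
    ∫_0^2 64*x^6 dx = 8192/7;  ∫_0^2 -144*x^5 dx = -1536;  ∫_0^2 17*x^4 dx = 544/5;
    ∫_0^2 120*x^3 dx = 480;  ∫_0^2 -38*x^2 dx = -304/3;  ∫_0^2 -24*x dx = -48;
    ∫_0^2 9 dx = 18.
  Sum: 8192/7 − 1536 + 544/5 + 480 − 304/3 − 48 + 18 = 9634/105.
Adding: ||u||_{H^1}^2 = 578/63 + 9634/105 = 31792/315.
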